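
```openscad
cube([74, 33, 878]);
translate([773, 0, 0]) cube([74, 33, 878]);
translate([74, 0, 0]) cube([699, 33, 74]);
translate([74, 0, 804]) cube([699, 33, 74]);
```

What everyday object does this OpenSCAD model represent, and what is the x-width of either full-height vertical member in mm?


A picture frame. The border width is 74 mm.

Four thin pieces enclosing a rectangular opening — a picture frame. The two full-height stiles are 878 mm tall; the top rail sits at z = 804 and is 74 mm tall, so the border above the opening is 878 − 804 = 74 mm, matching the stile x-width.


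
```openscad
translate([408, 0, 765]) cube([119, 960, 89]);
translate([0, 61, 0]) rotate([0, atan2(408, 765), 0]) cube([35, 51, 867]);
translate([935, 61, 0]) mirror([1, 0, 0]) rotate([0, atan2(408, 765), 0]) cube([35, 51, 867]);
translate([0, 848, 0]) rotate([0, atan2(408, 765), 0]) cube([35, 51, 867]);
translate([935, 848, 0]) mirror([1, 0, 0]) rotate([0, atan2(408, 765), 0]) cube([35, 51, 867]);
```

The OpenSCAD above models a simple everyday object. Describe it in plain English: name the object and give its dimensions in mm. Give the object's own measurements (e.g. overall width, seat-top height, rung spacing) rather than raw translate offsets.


A sawhorse. A 119×960×89 mm beam (x, y, z) sits on two A-frame leg pairs. Each pair is two raked legs of 35×51 mm section (51 mm along y) splaying symmetrically in x. Each leg rises 765 mm vertically over 408 mm of horizontal reach and is 867 mm long along its own axis. Every leg's outer bottom edge rests on the floor and its outer top edge meets a bottom edge of the beam — the left legs (tilting toward +x) meet the beam's −x bottom edge, the right legs (their mirror images, tilting toward −x) meet its +x bottom edge — so the leg tops tuck under the beam, the beam's underside is 765 mm above the floor, and the feet are 935 mm apart outside-to-outside with the beam centred between them. The two leg pairs are set in 61 mm from either end of the beam.


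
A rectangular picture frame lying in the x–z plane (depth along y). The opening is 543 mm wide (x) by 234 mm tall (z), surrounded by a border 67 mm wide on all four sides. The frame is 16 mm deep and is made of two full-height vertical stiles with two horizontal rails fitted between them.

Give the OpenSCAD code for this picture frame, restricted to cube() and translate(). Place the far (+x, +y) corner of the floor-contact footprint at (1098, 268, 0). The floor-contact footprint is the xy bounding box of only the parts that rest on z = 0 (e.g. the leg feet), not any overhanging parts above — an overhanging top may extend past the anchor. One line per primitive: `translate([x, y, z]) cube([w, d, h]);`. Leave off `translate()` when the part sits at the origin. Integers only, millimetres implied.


translate([421, 252, 0]) cube([67, 16, 368]);
translate([1031, 252, 0]) cube([67, 16, 368]);
translate([488, 252, 0]) cube([543, 16, 67]);
translate([488, 252, 301]) cube([543, 16, 67]);


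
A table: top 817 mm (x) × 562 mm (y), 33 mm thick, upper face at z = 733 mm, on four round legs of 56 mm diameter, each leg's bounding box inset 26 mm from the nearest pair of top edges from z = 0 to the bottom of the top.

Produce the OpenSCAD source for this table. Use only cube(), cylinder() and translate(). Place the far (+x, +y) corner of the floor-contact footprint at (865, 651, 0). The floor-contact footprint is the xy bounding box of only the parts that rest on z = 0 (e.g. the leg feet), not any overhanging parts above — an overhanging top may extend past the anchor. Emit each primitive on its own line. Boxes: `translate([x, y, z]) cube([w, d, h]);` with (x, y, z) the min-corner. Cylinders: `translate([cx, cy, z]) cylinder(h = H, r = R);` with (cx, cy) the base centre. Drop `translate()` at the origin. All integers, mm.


translate([74, 115, 700]) cube([817, 562, 33]);
translate([128, 169, 0]) cylinder(h = 700, r = 28);
translate([837, 169, 0]) cylinder(h = 700, r = 28);
translate([128, 623, 0]) cylinder(h = 700, r = 28);
translate([837, 623, 0]) cylinder(h = 700, r = 28);


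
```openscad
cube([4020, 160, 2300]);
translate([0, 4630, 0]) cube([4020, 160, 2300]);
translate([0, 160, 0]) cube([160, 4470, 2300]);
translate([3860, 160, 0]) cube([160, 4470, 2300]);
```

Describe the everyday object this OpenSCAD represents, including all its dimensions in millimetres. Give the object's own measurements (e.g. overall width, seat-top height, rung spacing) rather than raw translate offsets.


The wall frame of a small rectangular building: four walls, each 2300 mm tall and 160 mm thick, enclosing a footprint 4020 mm (x) by 4790 mm (y) outside-to-outside, with no floor or roof. The front and back walls (the −y and +y sides) span the full width; the two side walls fit between them.


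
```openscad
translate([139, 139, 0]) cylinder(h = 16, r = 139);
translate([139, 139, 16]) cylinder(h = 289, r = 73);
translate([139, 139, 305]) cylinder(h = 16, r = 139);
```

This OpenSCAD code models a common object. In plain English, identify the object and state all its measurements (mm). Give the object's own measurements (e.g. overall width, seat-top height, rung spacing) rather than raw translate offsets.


A spool: two coaxial disc flanges of radius 139 mm and thickness 16 mm, joined by a core cylinder of radius 73 mm and height 289 mm. The lower flange rests on z = 0 and the three cylinders share a vertical axis.


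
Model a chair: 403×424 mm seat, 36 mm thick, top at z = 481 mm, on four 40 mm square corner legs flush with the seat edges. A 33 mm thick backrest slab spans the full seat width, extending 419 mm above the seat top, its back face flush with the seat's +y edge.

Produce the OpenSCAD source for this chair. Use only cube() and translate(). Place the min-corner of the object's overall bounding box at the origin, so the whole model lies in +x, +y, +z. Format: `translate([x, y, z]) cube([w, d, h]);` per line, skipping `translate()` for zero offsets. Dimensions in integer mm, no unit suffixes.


// leg_h = 481 - 36 = 445
translate([0, 0, 445]) cube([403, 424, 36]);
cube([40, 40, 445]);
translate([363, 0, 0]) cube([40, 40, 445]);
translate([0, 384, 0]) cube([40, 40, 445]);
translate([363, 384, 0]) cube([40, 40, 445]);
translate([0, 391, 481]) cube([403, 33, 419]);


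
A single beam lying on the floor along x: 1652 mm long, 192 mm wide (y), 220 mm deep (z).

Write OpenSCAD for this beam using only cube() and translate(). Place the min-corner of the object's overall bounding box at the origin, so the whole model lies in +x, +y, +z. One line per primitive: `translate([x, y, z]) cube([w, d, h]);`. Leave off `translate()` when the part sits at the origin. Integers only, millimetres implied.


cube([1652, 192, 220]);


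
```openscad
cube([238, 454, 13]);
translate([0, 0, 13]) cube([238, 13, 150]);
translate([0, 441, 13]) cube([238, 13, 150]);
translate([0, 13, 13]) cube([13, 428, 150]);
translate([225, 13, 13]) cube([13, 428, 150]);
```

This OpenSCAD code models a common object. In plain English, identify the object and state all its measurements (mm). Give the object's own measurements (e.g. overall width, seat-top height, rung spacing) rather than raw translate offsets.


An open-topped rectangular box: outside dimensions 238×454×163 mm, with a uniform wall and base thickness of 13 mm. The base is a full 238×454 slab on the floor; four walls sit on top of the base. The front and back walls (the −y and +y sides) span the full width; the two side walls fit between them.


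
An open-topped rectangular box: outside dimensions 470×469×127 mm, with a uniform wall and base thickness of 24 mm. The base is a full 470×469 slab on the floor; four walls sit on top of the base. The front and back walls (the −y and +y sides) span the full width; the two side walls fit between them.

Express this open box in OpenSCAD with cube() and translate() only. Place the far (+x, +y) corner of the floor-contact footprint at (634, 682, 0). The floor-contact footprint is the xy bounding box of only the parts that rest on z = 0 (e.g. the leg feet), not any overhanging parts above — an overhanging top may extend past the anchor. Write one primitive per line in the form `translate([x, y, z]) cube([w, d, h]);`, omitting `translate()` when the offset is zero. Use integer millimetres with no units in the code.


translate([164, 213, 0]) cube([470, 469, 24]);
translate([164, 213, 24]) cube([470, 24, 103]);
translate([164, 658, 24]) cube([470, 24, 103]);
translate([164, 237, 24]) cube([24, 421, 103]);
translate([610, 237, 24]) cube([24, 421, 103]);


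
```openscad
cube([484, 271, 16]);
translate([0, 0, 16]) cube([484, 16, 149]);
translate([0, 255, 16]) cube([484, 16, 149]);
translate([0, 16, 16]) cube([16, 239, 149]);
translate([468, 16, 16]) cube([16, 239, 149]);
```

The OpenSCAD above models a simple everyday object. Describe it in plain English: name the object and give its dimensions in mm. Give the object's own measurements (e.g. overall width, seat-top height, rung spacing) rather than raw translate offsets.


An open-topped rectangular box: outside dimensions 484×271×165 mm, with a uniform wall and base thickness of 16 mm. The base is a full 484×271 slab on the floor; four walls sit on top of the base. The front and back walls (the −y and +y sides) span the full width; the two side walls fit between them.


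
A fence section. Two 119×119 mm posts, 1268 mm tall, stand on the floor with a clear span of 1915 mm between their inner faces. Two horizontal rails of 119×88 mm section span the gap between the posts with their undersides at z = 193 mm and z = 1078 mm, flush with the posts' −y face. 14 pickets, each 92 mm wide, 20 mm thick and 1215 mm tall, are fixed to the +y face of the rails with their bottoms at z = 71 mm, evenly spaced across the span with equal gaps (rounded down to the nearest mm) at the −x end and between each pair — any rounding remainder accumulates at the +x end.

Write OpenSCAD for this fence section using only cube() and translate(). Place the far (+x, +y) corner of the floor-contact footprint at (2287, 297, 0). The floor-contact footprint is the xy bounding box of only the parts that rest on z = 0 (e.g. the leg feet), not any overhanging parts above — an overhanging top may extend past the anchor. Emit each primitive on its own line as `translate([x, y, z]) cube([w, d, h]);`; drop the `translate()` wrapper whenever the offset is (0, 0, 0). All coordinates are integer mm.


translate([134, 178, 0]) cube([119, 119, 1268]);
translate([2168, 178, 0]) cube([119, 119, 1268]);
translate([253, 178, 193]) cube([1915, 119, 88]);
translate([253, 178, 1078]) cube([1915, 119, 88]);
translate([294, 297, 71]) cube([92, 20, 1215]);
translate([427, 297, 71]) cube([92, 20, 1215]);
translate([560, 297, 71]) cube([92, 20, 1215]);
translate([693, 297, 71]) cube([92, 20, 1215]);
translate([826, 297, 71]) cube([92, 20, 1215]);
translate([959, 297, 71]) cube([92, 20, 1215]);
translate([1092, 297, 71]) cube([92, 20, 1215]);
translate([1225, 297, 71]) cube([92, 20, 1215]);
translate([1358, 297, 71]) cube([92, 20, 1215]);
translate([1491, 297, 71]) cube([92, 20, 1215]);
translate([1624, 297, 71]) cube([92, 20, 1215]);
translate([1757, 297, 71]) cube([92, 20, 1215]);
translate([1890, 297, 71]) cube([92, 20, 1215]);
translate([2023, 297, 71]) cube([92, 20, 1215]);


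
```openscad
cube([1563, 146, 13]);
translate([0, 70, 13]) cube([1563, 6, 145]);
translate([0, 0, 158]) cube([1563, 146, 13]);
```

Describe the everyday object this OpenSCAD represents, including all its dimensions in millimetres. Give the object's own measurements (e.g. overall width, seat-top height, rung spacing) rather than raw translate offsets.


An I-beam lying along x, 1563 mm long. Overall section height 171 mm. Two flanges 146 mm wide (y) and 13 mm thick, one on the floor and one at the top; a web 6 mm thick runs between them, centred on the flange width.


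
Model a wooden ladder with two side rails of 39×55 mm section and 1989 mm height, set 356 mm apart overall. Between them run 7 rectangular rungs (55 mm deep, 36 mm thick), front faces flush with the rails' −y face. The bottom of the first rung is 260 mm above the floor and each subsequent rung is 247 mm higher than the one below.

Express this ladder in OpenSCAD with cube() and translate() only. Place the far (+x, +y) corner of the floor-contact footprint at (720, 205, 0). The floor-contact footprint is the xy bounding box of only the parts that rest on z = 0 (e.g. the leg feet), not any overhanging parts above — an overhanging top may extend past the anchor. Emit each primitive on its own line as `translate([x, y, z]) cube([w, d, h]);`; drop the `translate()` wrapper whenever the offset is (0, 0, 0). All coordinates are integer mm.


translate([364, 150, 0]) cube([39, 55, 1989]);
translate([681, 150, 0]) cube([39, 55, 1989]);
translate([403, 150, 260]) cube([278, 55, 36]);
translate([403, 150, 507]) cube([278, 55, 36]);
translate([403, 150, 754]) cube([278, 55, 36]);
translate([403, 150, 1001]) cube([278, 55, 36]);
translate([403, 150, 1248]) cube([278, 55, 36]);
translate([403, 150, 1495]) cube([278, 55, 36]);
translate([403, 150, 1742]) cube([278, 55, 36]);


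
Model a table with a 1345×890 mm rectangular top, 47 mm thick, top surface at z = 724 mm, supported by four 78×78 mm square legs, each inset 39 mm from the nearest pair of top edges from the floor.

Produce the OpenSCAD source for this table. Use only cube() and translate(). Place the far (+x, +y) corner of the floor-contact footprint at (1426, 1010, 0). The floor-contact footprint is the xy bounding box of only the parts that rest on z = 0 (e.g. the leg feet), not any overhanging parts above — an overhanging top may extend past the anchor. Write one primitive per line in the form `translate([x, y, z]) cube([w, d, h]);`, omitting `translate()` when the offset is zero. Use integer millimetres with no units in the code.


// leg_h = 724 - 47 = 677
translate([120, 159, 677]) cube([1345, 890, 47]);
translate([159, 198, 0]) cube([78, 78, 677]);
translate([1348, 198, 0]) cube([78, 78, 677]);
translate([159, 932, 0]) cube([78, 78, 677]);
translate([1348, 932, 0]) cube([78, 78, 677]);


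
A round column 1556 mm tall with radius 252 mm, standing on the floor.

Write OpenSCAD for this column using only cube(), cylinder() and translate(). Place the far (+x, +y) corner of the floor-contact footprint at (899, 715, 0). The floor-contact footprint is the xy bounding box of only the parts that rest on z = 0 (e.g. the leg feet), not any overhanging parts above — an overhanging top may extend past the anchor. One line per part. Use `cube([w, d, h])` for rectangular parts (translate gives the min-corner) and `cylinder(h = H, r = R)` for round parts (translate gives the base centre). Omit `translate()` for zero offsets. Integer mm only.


translate([647, 463, 0]) cylinder(h = 1556, r = 252);


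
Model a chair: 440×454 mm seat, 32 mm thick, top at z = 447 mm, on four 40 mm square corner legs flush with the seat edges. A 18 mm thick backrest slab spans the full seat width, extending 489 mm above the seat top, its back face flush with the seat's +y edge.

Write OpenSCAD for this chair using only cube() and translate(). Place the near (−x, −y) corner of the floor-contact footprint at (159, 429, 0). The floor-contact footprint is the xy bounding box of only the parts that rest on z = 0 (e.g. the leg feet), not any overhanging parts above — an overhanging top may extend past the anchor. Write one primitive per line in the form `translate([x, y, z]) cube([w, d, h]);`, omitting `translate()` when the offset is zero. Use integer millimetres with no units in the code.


translate([159, 429, 415]) cube([440, 454, 32]);
translate([159, 429, 0]) cube([40, 40, 415]);
translate([559, 429, 0]) cube([40, 40, 415]);
translate([159, 843, 0]) cube([40, 40, 415]);
translate([559, 843, 0]) cube([40, 40, 415]);
translate([159, 865, 447]) cube([440, 18, 489]);


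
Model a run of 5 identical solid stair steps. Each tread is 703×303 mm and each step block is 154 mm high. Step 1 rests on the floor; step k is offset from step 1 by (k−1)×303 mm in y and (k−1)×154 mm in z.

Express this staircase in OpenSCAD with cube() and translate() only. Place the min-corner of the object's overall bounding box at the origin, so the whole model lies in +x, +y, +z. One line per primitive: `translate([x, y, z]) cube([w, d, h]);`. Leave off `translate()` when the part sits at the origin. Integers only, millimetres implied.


cube([703, 303, 154]);
translate([0, 303, 154]) cube([703, 303, 154]);
translate([0, 606, 308]) cube([703, 303, 154]);
translate([0, 909, 462]) cube([703, 303, 154]);
translate([0, 1212, 616]) cube([703, 303, 154]);


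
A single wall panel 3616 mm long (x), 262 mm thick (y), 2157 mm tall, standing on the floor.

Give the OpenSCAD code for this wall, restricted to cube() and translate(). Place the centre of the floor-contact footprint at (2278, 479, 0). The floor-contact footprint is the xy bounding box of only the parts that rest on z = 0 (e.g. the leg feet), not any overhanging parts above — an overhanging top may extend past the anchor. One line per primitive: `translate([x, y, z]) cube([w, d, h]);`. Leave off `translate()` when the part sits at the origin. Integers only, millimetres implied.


translate([470, 348, 0]) cube([3616, 262, 2157]);


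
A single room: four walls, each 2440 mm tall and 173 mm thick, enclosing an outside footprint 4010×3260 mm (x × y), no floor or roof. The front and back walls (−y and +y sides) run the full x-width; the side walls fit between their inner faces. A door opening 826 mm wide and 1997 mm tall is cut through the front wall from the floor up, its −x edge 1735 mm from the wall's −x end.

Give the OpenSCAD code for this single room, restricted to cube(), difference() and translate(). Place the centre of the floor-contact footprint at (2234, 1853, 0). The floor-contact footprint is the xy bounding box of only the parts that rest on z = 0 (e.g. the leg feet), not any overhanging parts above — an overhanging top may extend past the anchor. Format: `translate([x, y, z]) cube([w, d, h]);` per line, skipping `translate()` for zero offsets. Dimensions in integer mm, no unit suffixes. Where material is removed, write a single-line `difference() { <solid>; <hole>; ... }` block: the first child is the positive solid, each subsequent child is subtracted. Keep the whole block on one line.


difference() { translate([229, 223, 0]) cube([4010, 173, 2440]); translate([1964, 223, 0]) cube([826, 173, 1997]); }
translate([229, 3310, 0]) cube([4010, 173, 2440]);
translate([229, 396, 0]) cube([173, 2914, 2440]);
translate([4066, 396, 0]) cube([173, 2914, 2440]);


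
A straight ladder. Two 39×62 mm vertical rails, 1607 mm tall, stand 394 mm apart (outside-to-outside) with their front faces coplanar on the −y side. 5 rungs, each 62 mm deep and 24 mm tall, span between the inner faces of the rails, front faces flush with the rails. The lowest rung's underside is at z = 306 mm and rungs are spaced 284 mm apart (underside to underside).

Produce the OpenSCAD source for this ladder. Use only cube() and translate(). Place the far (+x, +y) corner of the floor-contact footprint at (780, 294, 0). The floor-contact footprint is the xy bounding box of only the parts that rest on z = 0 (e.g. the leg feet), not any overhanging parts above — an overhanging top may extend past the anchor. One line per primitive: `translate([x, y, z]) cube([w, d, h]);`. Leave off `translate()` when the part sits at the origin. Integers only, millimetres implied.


translate([386, 232, 0]) cube([39, 62, 1607]);
translate([741, 232, 0]) cube([39, 62, 1607]);
translate([425, 232, 306]) cube([316, 62, 24]);
translate([425, 232, 590]) cube([316, 62, 24]);
translate([425, 232, 874]) cube([316, 62, 24]);
translate([425, 232, 1158]) cube([316, 62, 24]);
translate([425, 232, 1442]) cube([316, 62, 24]);


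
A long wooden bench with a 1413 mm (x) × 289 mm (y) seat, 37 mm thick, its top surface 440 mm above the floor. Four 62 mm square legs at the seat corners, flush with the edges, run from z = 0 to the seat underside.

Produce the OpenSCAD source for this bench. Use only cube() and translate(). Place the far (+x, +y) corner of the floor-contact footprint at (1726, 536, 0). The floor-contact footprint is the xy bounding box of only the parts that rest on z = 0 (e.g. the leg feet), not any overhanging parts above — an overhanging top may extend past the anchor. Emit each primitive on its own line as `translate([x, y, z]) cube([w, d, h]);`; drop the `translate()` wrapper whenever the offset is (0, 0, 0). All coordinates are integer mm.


translate([313, 247, 403]) cube([1413, 289, 37]);
translate([313, 247, 0]) cube([62, 62, 403]);
translate([313, 474, 0]) cube([62, 62, 403]);
translate([1664, 247, 0]) cube([62, 62, 403]);
translate([1664, 474, 0]) cube([62, 62, 403]);


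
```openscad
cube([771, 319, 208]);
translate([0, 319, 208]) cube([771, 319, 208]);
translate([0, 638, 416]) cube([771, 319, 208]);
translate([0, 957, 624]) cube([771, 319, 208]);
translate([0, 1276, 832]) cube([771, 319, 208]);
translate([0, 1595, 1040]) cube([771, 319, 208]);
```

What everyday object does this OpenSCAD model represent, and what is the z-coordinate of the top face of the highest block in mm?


A staircase. The total rise is 1248 mm.

6 identical blocks, each offset up and back from the previous — a staircase. Each step is 208 mm tall and there are 6 of them, so the total rise is 6 × 208 = 1248 mm.


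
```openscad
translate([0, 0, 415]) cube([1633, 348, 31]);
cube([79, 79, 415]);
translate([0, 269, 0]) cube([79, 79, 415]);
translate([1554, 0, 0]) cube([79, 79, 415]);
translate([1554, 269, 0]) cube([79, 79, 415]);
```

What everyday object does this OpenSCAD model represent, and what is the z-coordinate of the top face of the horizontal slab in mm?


A bench. The seat-top height is 446 mm.

A long slab on four corner posts — a bench. The slab sits at z = 415 with thickness 31, so the top is 415 + 31 = 446 mm.


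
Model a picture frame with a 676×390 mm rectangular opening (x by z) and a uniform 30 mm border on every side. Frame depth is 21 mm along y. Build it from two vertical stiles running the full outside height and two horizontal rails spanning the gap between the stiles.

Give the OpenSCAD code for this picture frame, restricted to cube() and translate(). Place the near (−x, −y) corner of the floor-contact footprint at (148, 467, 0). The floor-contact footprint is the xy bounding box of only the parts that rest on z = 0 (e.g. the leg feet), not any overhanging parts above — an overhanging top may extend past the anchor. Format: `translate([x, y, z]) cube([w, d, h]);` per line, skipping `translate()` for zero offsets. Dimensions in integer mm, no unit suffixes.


translate([148, 467, 0]) cube([30, 21, 450]);
translate([854, 467, 0]) cube([30, 21, 450]);
translate([178, 467, 0]) cube([676, 21, 30]);
translate([178, 467, 420]) cube([676, 21, 30]);


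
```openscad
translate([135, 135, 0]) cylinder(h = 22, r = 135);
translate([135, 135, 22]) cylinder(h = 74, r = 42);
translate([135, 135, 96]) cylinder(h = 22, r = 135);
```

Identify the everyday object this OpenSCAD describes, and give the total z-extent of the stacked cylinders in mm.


A spool. The overall height is 118 mm.

Three coaxial cylinders, large–small–large — a spool. Two 22 mm flanges and a 74 mm core give 22 + 74 + 22 = 118 mm.


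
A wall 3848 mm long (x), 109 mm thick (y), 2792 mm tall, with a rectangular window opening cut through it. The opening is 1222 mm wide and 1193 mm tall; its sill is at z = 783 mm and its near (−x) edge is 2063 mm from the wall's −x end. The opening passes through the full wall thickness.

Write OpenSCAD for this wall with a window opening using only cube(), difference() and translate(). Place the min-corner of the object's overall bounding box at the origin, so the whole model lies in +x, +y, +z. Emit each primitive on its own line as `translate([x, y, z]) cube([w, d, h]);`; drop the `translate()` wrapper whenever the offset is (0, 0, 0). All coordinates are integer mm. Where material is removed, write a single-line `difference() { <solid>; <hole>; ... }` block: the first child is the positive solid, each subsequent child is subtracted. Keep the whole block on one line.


difference() { cube([3848, 109, 2792]); translate([2063, 0, 783]) cube([1222, 109, 1193]); }


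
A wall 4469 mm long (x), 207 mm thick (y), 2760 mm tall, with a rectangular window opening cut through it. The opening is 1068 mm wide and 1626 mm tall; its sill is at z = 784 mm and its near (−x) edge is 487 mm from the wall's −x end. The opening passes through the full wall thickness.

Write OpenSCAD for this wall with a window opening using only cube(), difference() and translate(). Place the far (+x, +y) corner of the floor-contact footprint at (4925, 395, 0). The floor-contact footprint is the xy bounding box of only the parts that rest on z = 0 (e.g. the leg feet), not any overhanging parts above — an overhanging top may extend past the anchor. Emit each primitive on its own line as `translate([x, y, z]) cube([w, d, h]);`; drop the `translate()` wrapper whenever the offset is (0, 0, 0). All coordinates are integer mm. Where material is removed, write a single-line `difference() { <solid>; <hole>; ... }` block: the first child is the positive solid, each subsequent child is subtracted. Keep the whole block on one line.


difference() { translate([456, 188, 0]) cube([4469, 207, 2760]); translate([943, 188, 784]) cube([1068, 207, 1626]); }


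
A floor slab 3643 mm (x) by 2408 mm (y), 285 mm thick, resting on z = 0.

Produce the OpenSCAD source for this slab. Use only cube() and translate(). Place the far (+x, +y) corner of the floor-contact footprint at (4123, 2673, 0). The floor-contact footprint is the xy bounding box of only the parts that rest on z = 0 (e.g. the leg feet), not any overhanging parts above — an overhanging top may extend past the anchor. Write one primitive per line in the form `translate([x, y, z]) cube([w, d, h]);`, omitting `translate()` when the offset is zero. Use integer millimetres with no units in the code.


translate([480, 265, 0]) cube([3643, 2408, 285]);


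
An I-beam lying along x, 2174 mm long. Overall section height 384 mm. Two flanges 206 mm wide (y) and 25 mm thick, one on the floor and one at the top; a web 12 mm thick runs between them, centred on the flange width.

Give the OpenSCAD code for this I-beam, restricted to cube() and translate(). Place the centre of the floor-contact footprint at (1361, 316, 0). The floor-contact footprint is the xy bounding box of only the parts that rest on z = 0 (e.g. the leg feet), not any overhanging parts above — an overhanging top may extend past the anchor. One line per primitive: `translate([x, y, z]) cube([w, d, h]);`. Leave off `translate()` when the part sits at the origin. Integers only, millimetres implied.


translate([274, 213, 0]) cube([2174, 206, 25]);
translate([274, 310, 25]) cube([2174, 12, 334]);
translate([274, 213, 359]) cube([2174, 206, 25]);


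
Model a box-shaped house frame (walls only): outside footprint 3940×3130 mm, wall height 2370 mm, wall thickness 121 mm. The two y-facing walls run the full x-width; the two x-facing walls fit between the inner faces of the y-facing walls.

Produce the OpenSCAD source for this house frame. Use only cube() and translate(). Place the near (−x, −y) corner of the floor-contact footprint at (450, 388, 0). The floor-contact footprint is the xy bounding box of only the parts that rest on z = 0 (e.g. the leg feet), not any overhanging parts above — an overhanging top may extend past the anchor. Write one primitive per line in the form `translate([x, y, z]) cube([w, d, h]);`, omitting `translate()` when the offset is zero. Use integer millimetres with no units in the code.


translate([450, 388, 0]) cube([3940, 121, 2370]);
translate([450, 3397, 0]) cube([3940, 121, 2370]);
translate([450, 509, 0]) cube([121, 2888, 2370]);
translate([4269, 509, 0]) cube([121, 2888, 2370]);


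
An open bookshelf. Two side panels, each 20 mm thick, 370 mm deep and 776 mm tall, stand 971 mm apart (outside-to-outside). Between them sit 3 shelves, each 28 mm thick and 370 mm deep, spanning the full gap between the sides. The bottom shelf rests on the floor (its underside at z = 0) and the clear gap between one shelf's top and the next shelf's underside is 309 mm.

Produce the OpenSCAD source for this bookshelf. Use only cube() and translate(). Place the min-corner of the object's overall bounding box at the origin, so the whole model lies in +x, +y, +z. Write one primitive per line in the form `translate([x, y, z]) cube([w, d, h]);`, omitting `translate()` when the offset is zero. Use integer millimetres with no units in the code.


cube([20, 370, 776]);
translate([951, 0, 0]) cube([20, 370, 776]);
translate([20, 0, 0]) cube([931, 370, 28]);
translate([20, 0, 337]) cube([931, 370, 28]);
translate([20, 0, 674]) cube([931, 370, 28]);


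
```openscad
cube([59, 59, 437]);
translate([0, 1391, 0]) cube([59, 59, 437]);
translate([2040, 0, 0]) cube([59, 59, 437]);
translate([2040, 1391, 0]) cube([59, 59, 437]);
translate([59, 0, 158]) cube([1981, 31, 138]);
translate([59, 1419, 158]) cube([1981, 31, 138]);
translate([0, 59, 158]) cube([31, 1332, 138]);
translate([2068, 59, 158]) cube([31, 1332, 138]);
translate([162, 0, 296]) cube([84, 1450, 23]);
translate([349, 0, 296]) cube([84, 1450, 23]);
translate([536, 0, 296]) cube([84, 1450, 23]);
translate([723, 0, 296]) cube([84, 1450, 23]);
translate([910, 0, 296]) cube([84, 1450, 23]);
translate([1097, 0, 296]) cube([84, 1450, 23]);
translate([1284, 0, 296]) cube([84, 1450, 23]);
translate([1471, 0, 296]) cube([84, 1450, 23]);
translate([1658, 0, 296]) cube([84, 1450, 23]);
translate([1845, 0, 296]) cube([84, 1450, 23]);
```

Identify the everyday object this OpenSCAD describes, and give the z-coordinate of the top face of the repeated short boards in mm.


A bed frame. The slat-top height is 319 mm.

Four posts, four rails, and a row of slats — a bed frame. Slats sit on the rails at z = 158 + 138 = 296; with slat thickness 23, the top is 319 mm.


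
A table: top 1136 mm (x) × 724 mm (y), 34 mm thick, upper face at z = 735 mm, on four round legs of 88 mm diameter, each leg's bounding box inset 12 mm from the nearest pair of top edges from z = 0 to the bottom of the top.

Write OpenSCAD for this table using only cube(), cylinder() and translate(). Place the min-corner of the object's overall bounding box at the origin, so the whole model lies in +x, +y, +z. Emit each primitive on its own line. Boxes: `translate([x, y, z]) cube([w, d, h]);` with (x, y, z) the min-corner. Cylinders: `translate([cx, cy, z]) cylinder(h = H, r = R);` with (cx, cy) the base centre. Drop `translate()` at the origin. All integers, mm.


translate([0, 0, 701]) cube([1136, 724, 34]);
translate([56, 56, 0]) cylinder(h = 701, r = 44);
translate([1080, 56, 0]) cylinder(h = 701, r = 44);
translate([56, 668, 0]) cylinder(h = 701, r = 44);
translate([1080, 668, 0]) cylinder(h = 701, r = 44);


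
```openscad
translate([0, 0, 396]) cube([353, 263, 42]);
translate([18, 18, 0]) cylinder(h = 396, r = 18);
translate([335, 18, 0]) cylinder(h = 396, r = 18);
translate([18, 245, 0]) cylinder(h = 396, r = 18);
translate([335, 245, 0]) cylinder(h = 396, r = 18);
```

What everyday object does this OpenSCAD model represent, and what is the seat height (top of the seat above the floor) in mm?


A stool. The seat height is 438 mm.

A 353×263×42 slab at z = 396 on four corner cylinders — a stool. The seat top is 396 + 42 = 438 mm.


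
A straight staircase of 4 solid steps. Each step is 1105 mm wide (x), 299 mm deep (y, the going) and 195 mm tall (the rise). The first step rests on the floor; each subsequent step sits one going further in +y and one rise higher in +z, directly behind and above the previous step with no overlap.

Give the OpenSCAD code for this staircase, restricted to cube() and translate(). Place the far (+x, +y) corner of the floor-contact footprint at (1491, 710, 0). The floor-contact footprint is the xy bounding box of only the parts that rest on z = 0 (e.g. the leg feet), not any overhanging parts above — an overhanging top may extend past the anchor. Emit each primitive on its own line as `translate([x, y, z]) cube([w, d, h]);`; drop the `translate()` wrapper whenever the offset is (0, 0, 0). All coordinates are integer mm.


translate([386, 411, 0]) cube([1105, 299, 195]);
translate([386, 710, 195]) cube([1105, 299, 195]);
translate([386, 1009, 390]) cube([1105, 299, 195]);
translate([386, 1308, 585]) cube([1105, 299, 195]);


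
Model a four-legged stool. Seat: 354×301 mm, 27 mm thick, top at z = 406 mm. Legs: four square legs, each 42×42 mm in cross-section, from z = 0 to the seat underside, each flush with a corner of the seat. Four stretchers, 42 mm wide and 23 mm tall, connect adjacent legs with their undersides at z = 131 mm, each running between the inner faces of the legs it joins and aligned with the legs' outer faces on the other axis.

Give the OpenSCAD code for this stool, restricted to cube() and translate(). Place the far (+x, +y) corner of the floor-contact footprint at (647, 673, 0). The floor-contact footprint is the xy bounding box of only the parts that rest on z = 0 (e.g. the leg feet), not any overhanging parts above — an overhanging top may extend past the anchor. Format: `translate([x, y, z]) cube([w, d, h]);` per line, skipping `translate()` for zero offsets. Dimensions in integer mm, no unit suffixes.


// leg_h = 406 - 27 = 379
// stretcher span = 354 - 2*42 = 270
translate([293, 372, 379]) cube([354, 301, 27]);
translate([293, 372, 0]) cube([42, 42, 379]);
translate([605, 372, 0]) cube([42, 42, 379]);
translate([293, 631, 0]) cube([42, 42, 379]);
translate([605, 631, 0]) cube([42, 42, 379]);
translate([335, 372, 131]) cube([270, 42, 23]);
translate([335, 631, 131]) cube([270, 42, 23]);
translate([293, 414, 131]) cube([42, 217, 23]);
translate([605, 414, 131]) cube([42, 217, 23]);


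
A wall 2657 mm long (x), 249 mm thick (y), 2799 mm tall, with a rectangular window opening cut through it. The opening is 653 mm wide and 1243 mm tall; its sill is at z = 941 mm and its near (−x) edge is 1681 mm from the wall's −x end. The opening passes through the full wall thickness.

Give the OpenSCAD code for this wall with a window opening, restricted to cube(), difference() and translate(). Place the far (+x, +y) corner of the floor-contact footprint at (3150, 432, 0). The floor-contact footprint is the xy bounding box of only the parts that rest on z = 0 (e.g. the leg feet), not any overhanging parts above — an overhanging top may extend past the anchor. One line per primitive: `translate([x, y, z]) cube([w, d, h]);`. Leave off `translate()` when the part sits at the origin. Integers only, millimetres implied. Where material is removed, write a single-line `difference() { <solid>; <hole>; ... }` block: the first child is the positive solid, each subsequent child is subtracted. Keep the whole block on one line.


difference() { translate([493, 183, 0]) cube([2657, 249, 2799]); translate([2174, 183, 941]) cube([653, 249, 1243]); }


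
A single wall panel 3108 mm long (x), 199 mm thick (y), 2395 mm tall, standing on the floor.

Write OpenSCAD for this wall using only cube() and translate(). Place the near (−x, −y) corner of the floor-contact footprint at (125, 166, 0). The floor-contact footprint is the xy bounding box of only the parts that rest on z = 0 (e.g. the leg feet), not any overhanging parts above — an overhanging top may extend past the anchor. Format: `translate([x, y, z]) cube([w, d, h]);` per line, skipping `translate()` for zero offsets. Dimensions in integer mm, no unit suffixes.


translate([125, 166, 0]) cube([3108, 199, 2395]);


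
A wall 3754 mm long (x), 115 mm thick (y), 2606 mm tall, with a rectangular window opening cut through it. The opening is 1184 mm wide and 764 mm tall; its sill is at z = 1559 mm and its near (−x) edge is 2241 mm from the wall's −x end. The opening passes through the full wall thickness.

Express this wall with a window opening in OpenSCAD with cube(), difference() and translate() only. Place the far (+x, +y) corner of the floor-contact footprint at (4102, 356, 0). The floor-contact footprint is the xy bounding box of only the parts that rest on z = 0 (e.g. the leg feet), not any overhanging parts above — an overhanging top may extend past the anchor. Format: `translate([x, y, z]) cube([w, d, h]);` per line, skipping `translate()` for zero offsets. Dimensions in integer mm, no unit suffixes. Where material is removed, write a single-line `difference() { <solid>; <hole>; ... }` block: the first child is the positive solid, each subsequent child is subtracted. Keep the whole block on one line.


difference() { translate([348, 241, 0]) cube([3754, 115, 2606]); translate([2589, 241, 1559]) cube([1184, 115, 764]); }


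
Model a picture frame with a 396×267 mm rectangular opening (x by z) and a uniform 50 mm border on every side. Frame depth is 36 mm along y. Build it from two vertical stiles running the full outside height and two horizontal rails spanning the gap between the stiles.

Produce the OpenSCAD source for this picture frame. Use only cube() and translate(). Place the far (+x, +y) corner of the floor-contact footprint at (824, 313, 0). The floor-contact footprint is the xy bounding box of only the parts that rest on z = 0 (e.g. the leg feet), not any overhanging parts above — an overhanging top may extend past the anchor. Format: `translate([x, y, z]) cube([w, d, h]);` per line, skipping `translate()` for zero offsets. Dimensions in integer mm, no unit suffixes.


translate([328, 277, 0]) cube([50, 36, 367]);
translate([774, 277, 0]) cube([50, 36, 367]);
translate([378, 277, 0]) cube([396, 36, 50]);
translate([378, 277, 317]) cube([396, 36, 50]);


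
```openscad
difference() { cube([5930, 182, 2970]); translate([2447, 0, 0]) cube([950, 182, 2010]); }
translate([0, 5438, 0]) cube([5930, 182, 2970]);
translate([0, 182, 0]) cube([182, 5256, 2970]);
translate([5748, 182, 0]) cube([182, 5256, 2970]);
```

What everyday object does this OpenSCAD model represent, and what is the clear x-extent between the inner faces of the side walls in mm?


A single room. The interior width is 5566 mm.

Four walls enclosing a rectangle with a door in the front wall — a room. Outside width 5930 minus two 182 mm walls gives 5566 mm.


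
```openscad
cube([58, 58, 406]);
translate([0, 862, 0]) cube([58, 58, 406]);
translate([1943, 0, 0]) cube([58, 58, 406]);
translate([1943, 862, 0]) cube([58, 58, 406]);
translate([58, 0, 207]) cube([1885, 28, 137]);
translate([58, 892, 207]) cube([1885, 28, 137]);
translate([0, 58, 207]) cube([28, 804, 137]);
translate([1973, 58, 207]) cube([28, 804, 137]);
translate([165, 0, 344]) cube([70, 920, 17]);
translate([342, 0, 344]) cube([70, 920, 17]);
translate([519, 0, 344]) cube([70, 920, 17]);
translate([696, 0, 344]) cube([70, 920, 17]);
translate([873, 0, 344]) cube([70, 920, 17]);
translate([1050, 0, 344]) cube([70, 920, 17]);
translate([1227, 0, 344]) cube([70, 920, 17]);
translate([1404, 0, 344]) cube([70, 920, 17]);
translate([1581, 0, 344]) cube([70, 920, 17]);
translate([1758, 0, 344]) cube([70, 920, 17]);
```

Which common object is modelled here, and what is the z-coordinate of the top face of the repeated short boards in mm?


A bed frame. The slat-top height is 361 mm.

Four posts, four rails, and a row of slats — a bed frame. Slats sit on the rails at z = 207 + 137 = 344; with slat thickness 17, the top is 361 mm.


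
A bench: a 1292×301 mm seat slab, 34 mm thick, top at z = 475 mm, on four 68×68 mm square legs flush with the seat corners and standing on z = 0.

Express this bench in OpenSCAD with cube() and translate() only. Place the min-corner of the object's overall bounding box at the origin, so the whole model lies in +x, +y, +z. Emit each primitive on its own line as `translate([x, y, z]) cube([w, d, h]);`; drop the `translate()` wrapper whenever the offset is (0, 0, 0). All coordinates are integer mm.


translate([0, 0, 441]) cube([1292, 301, 34]);
cube([68, 68, 441]);
translate([0, 233, 0]) cube([68, 68, 441]);
translate([1224, 0, 0]) cube([68, 68, 441]);
translate([1224, 233, 0]) cube([68, 68, 441]);
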